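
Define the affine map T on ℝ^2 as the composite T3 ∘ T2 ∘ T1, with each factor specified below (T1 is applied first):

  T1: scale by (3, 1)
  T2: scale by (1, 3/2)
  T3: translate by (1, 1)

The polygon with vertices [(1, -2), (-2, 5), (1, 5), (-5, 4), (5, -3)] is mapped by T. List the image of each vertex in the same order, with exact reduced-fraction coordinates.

T1 scale by (3, 1): (1, -2) → (3, -2); (-2, 5) → (-6, 5); (1, 5) → (3, 5); (-5, 4) → (-15, 4); (5, -3) → (15, -3)
T2 scale by (1, 3/2): (3, -2) → (3, -3); (-6, 5) → (-6, 15/2); (3, 5) → (3, 15/2); (-15, 4) → (-15, 6); (15, -3) → (15, -9/2)
T3 translate by (1, 1): (3, -3) → (4, -2); (-6, 15/2) → (-5, 17/2); (3, 15/2) → (4, 17/2); (-15, 6) → (-14, 7); (15, -9/2) → (16, -7/2)

image vertices: (4, -2), (-5, 17/2), (4, 17/2), (-14, 7), (16, -7/2)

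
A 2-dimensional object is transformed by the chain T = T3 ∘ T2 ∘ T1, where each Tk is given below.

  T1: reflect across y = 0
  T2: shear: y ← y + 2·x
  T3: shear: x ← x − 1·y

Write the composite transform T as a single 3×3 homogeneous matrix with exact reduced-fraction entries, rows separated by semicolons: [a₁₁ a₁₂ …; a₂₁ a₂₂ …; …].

T1 = [1 0 0; 0 -1 0; 0 0 1]
T2·T1 = [1 0 0; 2 -1 0; 0 0 1]
T3·…·T1 = [-1 1 0; 2 -1 0; 0 0 1]

T = [-1 1 0; 2 -1 0; 0 0 1]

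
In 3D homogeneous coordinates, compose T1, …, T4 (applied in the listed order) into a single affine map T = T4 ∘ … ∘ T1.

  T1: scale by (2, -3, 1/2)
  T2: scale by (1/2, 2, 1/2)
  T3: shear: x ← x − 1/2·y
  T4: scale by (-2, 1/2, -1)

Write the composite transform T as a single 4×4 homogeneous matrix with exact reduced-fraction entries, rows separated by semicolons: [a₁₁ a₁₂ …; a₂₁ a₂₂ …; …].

T1 = [2 0 0 0; 0 -3 0 0; 0 0 1/2 0; 0 0 0 1]
T2·T1 = [1 0 0 0; 0 -6 0 0; 0 0 1/4 0; 0 0 0 1]
T3·…·T1 = [1 3 0 0; 0 -6 0 0; 0 0 1/4 0; 0 0 0 1]
T4·…·T1 = [-2 -6 0 0; 0 -3 0 0; 0 0 -1/4 0; 0 0 0 1]

T = [-2 -6 0 0; 0 -3 0 0; 0 0 -1/4 0; 0 0 0 1]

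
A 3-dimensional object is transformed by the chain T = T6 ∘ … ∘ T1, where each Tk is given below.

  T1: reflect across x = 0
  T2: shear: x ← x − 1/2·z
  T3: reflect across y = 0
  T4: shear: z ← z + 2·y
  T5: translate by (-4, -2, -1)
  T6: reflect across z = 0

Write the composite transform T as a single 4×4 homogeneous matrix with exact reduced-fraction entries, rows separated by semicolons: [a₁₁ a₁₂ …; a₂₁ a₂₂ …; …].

T1 = [-1 0 0 0; 0 1 0 0; 0 0 1 0; 0 0 0 1]
T2·T1 = [-1 0 -1/2 0; 0 1 0 0; 0 0 1 0; 0 0 0 1]
T3·…·T1 = [-1 0 -1/2 0; 0 -1 0 0; 0 0 1 0; 0 0 0 1]
T4·…·T1 = [-1 0 -1/2 0; 0 -1 0 0; 0 -2 1 0; 0 0 0 1]
T5·…·T1 = [-1 0 -1/2 -4; 0 -1 0 -2; 0 -2 1 -1; 0 0 0 1]
T6·…·T1 = [-1 0 -1/2 -4; 0 -1 0 -2; 0 2 -1 1; 0 0 0 1]

T = [-1 0 -1/2 -4; 0 -1 0 -2; 0 2 -1 1; 0 0 0 1]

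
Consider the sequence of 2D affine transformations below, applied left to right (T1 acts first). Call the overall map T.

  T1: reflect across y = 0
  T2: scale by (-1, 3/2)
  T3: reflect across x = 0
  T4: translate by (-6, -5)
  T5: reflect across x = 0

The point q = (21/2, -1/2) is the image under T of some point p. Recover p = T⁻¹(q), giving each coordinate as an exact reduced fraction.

p = (-9/2, -3)

T1 = [1 0 0; 0 -1 0; 0 0 1]
T2·T1 = [-1 0 0; 0 -3/2 0; 0 0 1]
T3·…·T1 = [1 0 0; 0 -3/2 0; 0 0 1]
T4·…·T1 = [1 0 -6; 0 -3/2 -5; 0 0 1]
T5·…·T1 = [-1 0 6; 0 -3/2 -5; 0 0 1]
det M = 3/2; M⁻¹ = [-1 0 6; 0 -2/3 -10/3; 0 0 1]
M⁻¹ · (21/2, -1/2)ᵀ = (-9/2, -3)ᵀ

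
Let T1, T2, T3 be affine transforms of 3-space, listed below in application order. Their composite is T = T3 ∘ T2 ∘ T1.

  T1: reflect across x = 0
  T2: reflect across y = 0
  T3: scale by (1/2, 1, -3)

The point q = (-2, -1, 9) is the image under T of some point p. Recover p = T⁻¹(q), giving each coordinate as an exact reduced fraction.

T1 = [-1 0 0 0; 0 1 0 0; 0 0 1 0; 0 0 0 1]
T2·T1 = [-1 0 0 0; 0 -1 0 0; 0 0 1 0; 0 0 0 1]
T3·…·T1 = [-1/2 0 0 0; 0 -1 0 0; 0 0 -3 0; 0 0 0 1]
det M = -3/2; M⁻¹ = [-2 0 0 0; 0 -1 0 0; 0 0 -1/3 0; 0 0 0 1]
M⁻¹ · (-2, -1, 9)ᵀ = (4, 1, -3)ᵀ

p = (4, 1, -3)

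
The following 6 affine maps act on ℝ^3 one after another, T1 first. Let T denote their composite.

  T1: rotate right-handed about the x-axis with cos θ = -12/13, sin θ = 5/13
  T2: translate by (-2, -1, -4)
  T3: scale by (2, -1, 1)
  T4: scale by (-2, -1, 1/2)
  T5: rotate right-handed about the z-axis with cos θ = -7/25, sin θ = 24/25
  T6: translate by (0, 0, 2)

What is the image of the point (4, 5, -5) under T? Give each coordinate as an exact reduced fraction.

T(p) = (376/65, -432/65, 85/26)

T1 rotate right-handed about the x-axis with cos θ = -12/13, sin θ = 5/13: (4, 5, -5) → (4, -35/13, 85/13)
T2 translate by (-2, -1, -4): (4, -35/13, 85/13) → (2, -48/13, 33/13)
T3 scale by (2, -1, 1): (2, -48/13, 33/13) → (4, 48/13, 33/13)
T4 scale by (-2, -1, 1/2): (4, 48/13, 33/13) → (-8, -48/13, 33/26)
T5 rotate right-handed about the z-axis with cos θ = -7/25, sin θ = 24/25: (-8, -48/13, 33/26) → (376/65, -432/65, 33/26)
T6 translate by (0, 0, 2): (376/65, -432/65, 33/26) → (376/65, -432/65, 85/26)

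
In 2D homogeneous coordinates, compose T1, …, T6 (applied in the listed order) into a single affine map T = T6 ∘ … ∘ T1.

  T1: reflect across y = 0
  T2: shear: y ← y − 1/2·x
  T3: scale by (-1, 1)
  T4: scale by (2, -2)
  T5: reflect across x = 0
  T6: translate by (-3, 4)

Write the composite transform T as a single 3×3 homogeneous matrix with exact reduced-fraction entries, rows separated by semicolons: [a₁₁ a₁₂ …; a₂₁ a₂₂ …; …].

T = [2 0 -3; 1 2 4; 0 0 1]

T1 = [1 0 0; 0 -1 0; 0 0 1]
T2·T1 = [1 0 0; -1/2 -1 0; 0 0 1]
T3·…·T1 = [-1 0 0; -1/2 -1 0; 0 0 1]
T4·…·T1 = [-2 0 0; 1 2 0; 0 0 1]
T5·…·T1 = [2 0 0; 1 2 0; 0 0 1]
T6·…·T1 = [2 0 -3; 1 2 4; 0 0 1]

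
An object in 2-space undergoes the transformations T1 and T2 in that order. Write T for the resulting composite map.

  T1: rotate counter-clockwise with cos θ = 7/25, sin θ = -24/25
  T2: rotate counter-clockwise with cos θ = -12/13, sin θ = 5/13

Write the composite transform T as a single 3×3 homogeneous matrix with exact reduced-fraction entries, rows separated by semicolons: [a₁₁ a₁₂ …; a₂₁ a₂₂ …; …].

T = [36/325 -323/325 0; 323/325 36/325 0; 0 0 1]

T1 = [7/25 24/25 0; -24/25 7/25 0; 0 0 1]
T2·T1 = [36/325 -323/325 0; 323/325 36/325 0; 0 0 1]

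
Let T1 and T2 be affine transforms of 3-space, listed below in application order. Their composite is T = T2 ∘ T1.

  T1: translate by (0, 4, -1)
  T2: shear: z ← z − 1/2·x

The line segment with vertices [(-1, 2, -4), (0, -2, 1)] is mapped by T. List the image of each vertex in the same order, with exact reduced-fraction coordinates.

image vertices: (-1, 6, -9/2), (0, 2, 0)

T1 translate by (0, 4, -1): (-1, 2, -4) → (-1, 6, -5); (0, -2, 1) → (0, 2, 0)
T2 shear: z ← z − 1/2·x: (-1, 6, -5) → (-1, 6, -9/2); (0, 2, 0) → (0, 2, 0)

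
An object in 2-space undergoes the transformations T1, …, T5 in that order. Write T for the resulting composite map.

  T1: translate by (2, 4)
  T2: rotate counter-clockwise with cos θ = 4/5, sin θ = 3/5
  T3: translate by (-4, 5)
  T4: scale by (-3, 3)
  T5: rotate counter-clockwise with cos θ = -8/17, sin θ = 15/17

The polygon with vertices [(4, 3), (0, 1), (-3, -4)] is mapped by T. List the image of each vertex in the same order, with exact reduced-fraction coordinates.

T1 translate by (2, 4): (4, 3) → (6, 7); (0, 1) → (2, 5); (-3, -4) → (-1, 0)
T2 rotate counter-clockwise with cos θ = 4/5, sin θ = 3/5: (6, 7) → (3/5, 46/5); (2, 5) → (-7/5, 26/5); (-1, 0) → (-4/5, -3/5)
T3 translate by (-4, 5): (3/5, 46/5) → (-17/5, 71/5); (-7/5, 26/5) → (-27/5, 51/5); (-4/5, -3/5) → (-24/5, 22/5)
T4 scale by (-3, 3): (-17/5, 71/5) → (51/5, 213/5); (-27/5, 51/5) → (81/5, 153/5); (-24/5, 22/5) → (72/5, 66/5)
T5 rotate counter-clockwise with cos θ = -8/17, sin θ = 15/17: (51/5, 213/5) → (-3603/85, -939/85); (81/5, 153/5) → (-2943/85, -9/85); (72/5, 66/5) → (-1566/85, 552/85)

image vertices: (-3603/85, -939/85), (-2943/85, -9/85), (-1566/85, 552/85)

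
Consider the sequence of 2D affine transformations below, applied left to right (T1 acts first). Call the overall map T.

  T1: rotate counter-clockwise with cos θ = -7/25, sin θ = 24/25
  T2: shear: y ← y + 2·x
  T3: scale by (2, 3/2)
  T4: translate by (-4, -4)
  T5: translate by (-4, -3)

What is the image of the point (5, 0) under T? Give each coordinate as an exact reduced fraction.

T(p) = (-54/5, -4)

T1 rotate counter-clockwise with cos θ = -7/25, sin θ = 24/25: (5, 0) → (-7/5, 24/5)
T2 shear: y ← y + 2·x: (-7/5, 24/5) → (-7/5, 2)
T3 scale by (2, 3/2): (-7/5, 2) → (-14/5, 3)
T4 translate by (-4, -4): (-14/5, 3) → (-34/5, -1)
T5 translate by (-4, -3): (-34/5, -1) → (-54/5, -4)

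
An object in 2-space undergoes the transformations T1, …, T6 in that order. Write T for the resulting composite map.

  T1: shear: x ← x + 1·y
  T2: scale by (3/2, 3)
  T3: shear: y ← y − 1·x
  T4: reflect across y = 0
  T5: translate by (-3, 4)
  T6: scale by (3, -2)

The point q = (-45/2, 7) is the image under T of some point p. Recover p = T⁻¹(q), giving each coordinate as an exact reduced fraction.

T1 = [1 1 0; 0 1 0; 0 0 1]
T2·T1 = [3/2 3/2 0; 0 3 0; 0 0 1]
T3·…·T1 = [3/2 3/2 0; -3/2 3/2 0; 0 0 1]
T4·…·T1 = [3/2 3/2 0; 3/2 -3/2 0; 0 0 1]
T5·…·T1 = [3/2 3/2 -3; 3/2 -3/2 4; 0 0 1]
T6·…·T1 = [9/2 9/2 -9; -3 3 -8; 0 0 1]
det M = 27; M⁻¹ = [1/9 -1/6 -1/3; 1/9 1/6 7/3; 0 0 1]
M⁻¹ · (-45/2, 7)ᵀ = (-4, 1)ᵀ

p = (-4, 1)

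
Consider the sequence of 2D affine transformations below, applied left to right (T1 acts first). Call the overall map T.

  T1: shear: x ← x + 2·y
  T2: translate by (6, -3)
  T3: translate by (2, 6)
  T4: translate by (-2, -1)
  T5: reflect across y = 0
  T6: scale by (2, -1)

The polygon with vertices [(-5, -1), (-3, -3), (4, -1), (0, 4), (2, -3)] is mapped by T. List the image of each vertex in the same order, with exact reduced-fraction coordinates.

image vertices: (-2, 1), (-6, -1), (16, 1), (28, 6), (4, -1)

T1 shear: x ← x + 2·y: (-5, -1) → (-7, -1); (-3, -3) → (-9, -3); (4, -1) → (2, -1); (0, 4) → (8, 4); (2, -3) → (-4, -3)
T2 translate by (6, -3): (-7, -1) → (-1, -4); (-9, -3) → (-3, -6); (2, -1) → (8, -4); (8, 4) → (14, 1); (-4, -3) → (2, -6)
T3 translate by (2, 6): (-1, -4) → (1, 2); (-3, -6) → (-1, 0); (8, -4) → (10, 2); (14, 1) → (16, 7); (2, -6) → (4, 0)
T4 translate by (-2, -1): (1, 2) → (-1, 1); (-1, 0) → (-3, -1); (10, 2) → (8, 1); (16, 7) → (14, 6); (4, 0) → (2, -1)
T5 reflect across y = 0: (-1, 1) → (-1, -1); (-3, -1) → (-3, 1); (8, 1) → (8, -1); (14, 6) → (14, -6); (2, -1) → (2, 1)
T6 scale by (2, -1): (-1, -1) → (-2, 1); (-3, 1) → (-6, -1); (8, -1) → (16, 1); (14, -6) → (28, 6); (2, 1) → (4, -1)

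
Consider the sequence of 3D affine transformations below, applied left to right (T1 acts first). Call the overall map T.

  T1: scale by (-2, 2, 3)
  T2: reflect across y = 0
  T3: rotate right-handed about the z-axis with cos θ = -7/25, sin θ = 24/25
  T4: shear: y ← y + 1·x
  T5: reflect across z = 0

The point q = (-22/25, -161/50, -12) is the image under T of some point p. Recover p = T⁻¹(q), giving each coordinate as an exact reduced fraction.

T1 = [-2 0 0 0; 0 2 0 0; 0 0 3 0; 0 0 0 1]
T2·T1 = [-2 0 0 0; 0 -2 0 0; 0 0 3 0; 0 0 0 1]
T3·…·T1 = [14/25 48/25 0 0; -48/25 14/25 0 0; 0 0 3 0; 0 0 0 1]
T4·…·T1 = [14/25 48/25 0 0; -34/25 62/25 0 0; 0 0 3 0; 0 0 0 1]
T5·…·T1 = [14/25 48/25 0 0; -34/25 62/25 0 0; 0 0 -3 0; 0 0 0 1]
det M = -12; M⁻¹ = [31/50 -12/25 0 0; 17/50 7/50 0 0; 0 0 -1/3 0; 0 0 0 1]
M⁻¹ · (-22/25, -161/50, -12)ᵀ = (1, -3/4, 4)ᵀ

p = (1, -3/4, 4)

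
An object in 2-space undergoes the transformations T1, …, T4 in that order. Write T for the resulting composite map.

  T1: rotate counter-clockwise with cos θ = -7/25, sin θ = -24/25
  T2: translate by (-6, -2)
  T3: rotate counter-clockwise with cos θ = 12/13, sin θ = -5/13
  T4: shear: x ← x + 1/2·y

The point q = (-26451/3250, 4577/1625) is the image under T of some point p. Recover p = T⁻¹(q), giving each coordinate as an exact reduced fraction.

T1 = [-7/25 24/25 0; -24/25 -7/25 0; 0 0 1]
T2·T1 = [-7/25 24/25 -6; -24/25 -7/25 -2; 0 0 1]
T3·…·T1 = [-204/325 253/325 -82/13; -253/325 -204/325 6/13; 0 0 1]
T4·…·T1 = [-661/650 151/325 -79/13; -253/325 -204/325 6/13; 0 0 1]
det M = 1; M⁻¹ = [-204/325 -151/325 -18/5; 253/325 -661/650 26/5; 0 0 1]
M⁻¹ · (-26451/3250, 4577/1625)ᵀ = (1/5, -4)ᵀ

p = (1/5, -4)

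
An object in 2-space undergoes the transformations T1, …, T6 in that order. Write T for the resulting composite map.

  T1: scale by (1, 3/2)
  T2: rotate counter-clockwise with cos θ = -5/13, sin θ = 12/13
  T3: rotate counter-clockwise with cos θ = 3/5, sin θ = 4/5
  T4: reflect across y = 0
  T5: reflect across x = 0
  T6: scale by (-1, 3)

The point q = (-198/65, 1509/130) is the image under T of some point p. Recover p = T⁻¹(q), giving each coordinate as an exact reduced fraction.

T1 = [1 0 0; 0 3/2 0; 0 0 1]
T2·T1 = [-5/13 -18/13 0; 12/13 -15/26 0; 0 0 1]
T3·…·T1 = [-63/65 -24/65 0; 16/65 -189/130 0; 0 0 1]
T4·…·T1 = [-63/65 -24/65 0; -16/65 189/130 0; 0 0 1]
T5·…·T1 = [63/65 24/65 0; -16/65 189/130 0; 0 0 1]
T6·…·T1 = [-63/65 -24/65 0; -48/65 567/130 0; 0 0 1]
det M = -9/2; M⁻¹ = [-63/65 -16/195 0; -32/195 14/65 0; 0 0 1]
M⁻¹ · (-198/65, 1509/130)ᵀ = (2, 3)ᵀ

p = (2, 3)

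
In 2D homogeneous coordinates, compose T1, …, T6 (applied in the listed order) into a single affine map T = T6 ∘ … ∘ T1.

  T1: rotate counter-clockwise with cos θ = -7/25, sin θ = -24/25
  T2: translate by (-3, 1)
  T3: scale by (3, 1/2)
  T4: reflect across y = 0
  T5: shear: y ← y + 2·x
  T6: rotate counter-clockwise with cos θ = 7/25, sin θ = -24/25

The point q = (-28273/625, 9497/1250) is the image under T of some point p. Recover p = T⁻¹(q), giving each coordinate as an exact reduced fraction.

p = (-2/3, -4)

T1 = [-7/25 24/25 0; -24/25 -7/25 0; 0 0 1]
T2·T1 = [-7/25 24/25 -3; -24/25 -7/25 1; 0 0 1]
T3·…·T1 = [-21/25 72/25 -9; -12/25 -7/50 1/2; 0 0 1]
T4·…·T1 = [-21/25 72/25 -9; 12/25 7/50 -1/2; 0 0 1]
T5·…·T1 = [-21/25 72/25 -9; -6/5 59/10 -37/2; 0 0 1]
T6·…·T1 = [-867/625 4044/625 -507/25; 294/625 -1391/1250 173/50; 0 0 1]
det M = -3/2; M⁻¹ = [1391/1875 2696/625 3/25; 196/625 578/625 79/25; 0 0 1]
M⁻¹ · (-28273/625, 9497/1250)ᵀ = (-2/3, -4)ᵀ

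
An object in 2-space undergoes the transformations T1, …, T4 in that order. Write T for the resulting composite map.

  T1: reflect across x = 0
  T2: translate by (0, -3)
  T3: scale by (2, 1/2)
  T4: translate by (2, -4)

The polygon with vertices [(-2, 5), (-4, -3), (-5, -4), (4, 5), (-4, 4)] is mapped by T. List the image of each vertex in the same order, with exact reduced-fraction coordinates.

T1 reflect across x = 0: (-2, 5) → (2, 5); (-4, -3) → (4, -3); (-5, -4) → (5, -4); (4, 5) → (-4, 5); (-4, 4) → (4, 4)
T2 translate by (0, -3): (2, 5) → (2, 2); (4, -3) → (4, -6); (5, -4) → (5, -7); (-4, 5) → (-4, 2); (4, 4) → (4, 1)
T3 scale by (2, 1/2): (2, 2) → (4, 1); (4, -6) → (8, -3); (5, -7) → (10, -7/2); (-4, 2) → (-8, 1); (4, 1) → (8, 1/2)
T4 translate by (2, -4): (4, 1) → (6, -3); (8, -3) → (10, -7); (10, -7/2) → (12, -15/2); (-8, 1) → (-6, -3); (8, 1/2) → (10, -7/2)

image vertices: (6, -3), (10, -7), (12, -15/2), (-6, -3), (10, -7/2)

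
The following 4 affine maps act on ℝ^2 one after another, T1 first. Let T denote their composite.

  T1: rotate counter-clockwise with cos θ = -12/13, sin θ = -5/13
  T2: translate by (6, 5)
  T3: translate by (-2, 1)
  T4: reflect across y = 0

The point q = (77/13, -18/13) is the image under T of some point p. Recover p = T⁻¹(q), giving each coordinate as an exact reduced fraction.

p = (0, 5)

T1 = [-12/13 5/13 0; -5/13 -12/13 0; 0 0 1]
T2·T1 = [-12/13 5/13 6; -5/13 -12/13 5; 0 0 1]
T3·…·T1 = [-12/13 5/13 4; -5/13 -12/13 6; 0 0 1]
T4·…·T1 = [-12/13 5/13 4; 5/13 12/13 -6; 0 0 1]
det M = -1; M⁻¹ = [-12/13 5/13 6; 5/13 12/13 4; 0 0 1]
M⁻¹ · (77/13, -18/13)ᵀ = (0, 5)ᵀ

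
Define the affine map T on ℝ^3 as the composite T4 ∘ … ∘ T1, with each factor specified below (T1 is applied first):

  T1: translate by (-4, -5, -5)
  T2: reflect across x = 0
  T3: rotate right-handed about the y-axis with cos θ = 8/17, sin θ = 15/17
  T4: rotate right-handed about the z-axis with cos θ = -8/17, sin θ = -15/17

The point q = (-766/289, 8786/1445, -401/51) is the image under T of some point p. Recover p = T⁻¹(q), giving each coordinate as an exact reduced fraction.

T1 = [1 0 0 -4; 0 1 0 -5; 0 0 1 -5; 0 0 0 1]
T2·T1 = [-1 0 0 4; 0 1 0 -5; 0 0 1 -5; 0 0 0 1]
T3·…·T1 = [-8/17 0 15/17 -43/17; 0 1 0 -5; 15/17 0 8/17 -100/17; 0 0 0 1]
T4·…·T1 = [64/289 15/17 -120/289 -931/289; 120/289 -8/17 -225/289 1325/289; 15/17 0 8/17 -100/17; 0 0 0 1]
det M = -1; M⁻¹ = [64/289 120/289 15/17 4; 15/17 -8/17 0 5; -120/289 -225/289 8/17 5; 0 0 0 1]
M⁻¹ · (-766/289, 8786/1445, -401/51)ᵀ = (-1, -1/5, -7/3)ᵀ

p = (-1, -1/5, -7/3)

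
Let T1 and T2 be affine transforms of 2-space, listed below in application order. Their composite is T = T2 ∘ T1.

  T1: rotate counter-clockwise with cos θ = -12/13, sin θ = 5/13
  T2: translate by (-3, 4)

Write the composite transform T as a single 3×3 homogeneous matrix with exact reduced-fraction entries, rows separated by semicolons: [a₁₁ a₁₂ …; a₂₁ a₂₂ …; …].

T = [-12/13 -5/13 -3; 5/13 -12/13 4; 0 0 1]

T1 = [-12/13 -5/13 0; 5/13 -12/13 0; 0 0 1]
T2·T1 = [-12/13 -5/13 -3; 5/13 -12/13 4; 0 0 1]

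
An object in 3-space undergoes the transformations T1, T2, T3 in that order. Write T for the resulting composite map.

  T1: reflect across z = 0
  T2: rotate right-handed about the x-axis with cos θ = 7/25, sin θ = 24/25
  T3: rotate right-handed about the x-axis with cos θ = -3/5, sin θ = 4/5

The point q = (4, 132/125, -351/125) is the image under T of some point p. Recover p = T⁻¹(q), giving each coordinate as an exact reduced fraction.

p = (4, 0, -3)

T1 = [1 0 0 0; 0 1 0 0; 0 0 -1 0; 0 0 0 1]
T2·T1 = [1 0 0 0; 0 7/25 24/25 0; 0 24/25 -7/25 0; 0 0 0 1]
T3·…·T1 = [1 0 0 0; 0 -117/125 -44/125 0; 0 -44/125 117/125 0; 0 0 0 1]
det M = -1; M⁻¹ = [1 0 0 0; 0 -117/125 -44/125 0; 0 -44/125 117/125 0; 0 0 0 1]
M⁻¹ · (4, 132/125, -351/125)ᵀ = (4, 0, -3)ᵀ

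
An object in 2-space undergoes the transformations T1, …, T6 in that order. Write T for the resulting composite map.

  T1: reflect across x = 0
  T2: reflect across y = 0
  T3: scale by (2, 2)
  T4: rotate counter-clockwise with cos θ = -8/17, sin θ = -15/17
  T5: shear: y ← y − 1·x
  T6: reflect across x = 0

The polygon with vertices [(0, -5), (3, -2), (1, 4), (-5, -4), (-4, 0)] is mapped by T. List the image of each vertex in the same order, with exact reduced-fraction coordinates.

T1 reflect across x = 0: (0, -5) → (0, -5); (3, -2) → (-3, -2); (1, 4) → (-1, 4); (-5, -4) → (5, -4); (-4, 0) → (4, 0)
T2 reflect across y = 0: (0, -5) → (0, 5); (-3, -2) → (-3, 2); (-1, 4) → (-1, -4); (5, -4) → (5, 4); (4, 0) → (4, 0)
T3 scale by (2, 2): (0, 5) → (0, 10); (-3, 2) → (-6, 4); (-1, -4) → (-2, -8); (5, 4) → (10, 8); (4, 0) → (8, 0)
T4 rotate counter-clockwise with cos θ = -8/17, sin θ = -15/17: (0, 10) → (150/17, -80/17); (-6, 4) → (108/17, 58/17); (-2, -8) → (-104/17, 94/17); (10, 8) → (40/17, -214/17); (8, 0) → (-64/17, -120/17)
T5 shear: y ← y − 1·x: (150/17, -80/17) → (150/17, -230/17); (108/17, 58/17) → (108/17, -50/17); (-104/17, 94/17) → (-104/17, 198/17); (40/17, -214/17) → (40/17, -254/17); (-64/17, -120/17) → (-64/17, -56/17)
T6 reflect across x = 0: (150/17, -230/17) → (-150/17, -230/17); (108/17, -50/17) → (-108/17, -50/17); (-104/17, 198/17) → (104/17, 198/17); (40/17, -254/17) → (-40/17, -254/17); (-64/17, -56/17) → (64/17, -56/17)

image vertices: (-150/17, -230/17), (-108/17, -50/17), (104/17, 198/17), (-40/17, -254/17), (64/17, -56/17)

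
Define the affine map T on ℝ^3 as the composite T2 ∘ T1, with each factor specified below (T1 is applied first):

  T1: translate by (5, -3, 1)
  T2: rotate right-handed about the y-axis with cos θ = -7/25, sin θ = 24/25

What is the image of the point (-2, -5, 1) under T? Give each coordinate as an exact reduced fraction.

T1 translate by (5, -3, 1): (-2, -5, 1) → (3, -8, 2)
T2 rotate right-handed about the y-axis with cos θ = -7/25, sin θ = 24/25: (3, -8, 2) → (27/25, -8, -86/25)

T(p) = (27/25, -8, -86/25)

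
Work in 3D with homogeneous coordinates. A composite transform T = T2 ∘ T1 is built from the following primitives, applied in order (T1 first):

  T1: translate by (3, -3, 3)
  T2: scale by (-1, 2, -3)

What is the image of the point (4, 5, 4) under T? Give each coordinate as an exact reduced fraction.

T1 translate by (3, -3, 3): (4, 5, 4) → (7, 2, 7)
T2 scale by (-1, 2, -3): (7, 2, 7) → (-7, 4, -21)

T(p) = (-7, 4, -21)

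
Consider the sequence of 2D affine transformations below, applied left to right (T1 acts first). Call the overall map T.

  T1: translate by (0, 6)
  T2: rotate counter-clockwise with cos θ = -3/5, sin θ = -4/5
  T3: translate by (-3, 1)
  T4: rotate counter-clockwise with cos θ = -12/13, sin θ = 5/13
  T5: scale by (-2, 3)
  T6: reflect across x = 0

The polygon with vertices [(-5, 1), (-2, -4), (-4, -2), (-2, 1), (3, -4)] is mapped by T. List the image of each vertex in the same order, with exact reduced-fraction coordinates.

T1 translate by (0, 6): (-5, 1) → (-5, 7); (-2, -4) → (-2, 2); (-4, -2) → (-4, 4); (-2, 1) → (-2, 7); (3, -4) → (3, 2)
T2 rotate counter-clockwise with cos θ = -3/5, sin θ = -4/5: (-5, 7) → (43/5, -1/5); (-2, 2) → (14/5, 2/5); (-4, 4) → (28/5, 4/5); (-2, 7) → (34/5, -13/5); (3, 2) → (-1/5, -18/5)
T3 translate by (-3, 1): (43/5, -1/5) → (28/5, 4/5); (14/5, 2/5) → (-1/5, 7/5); (28/5, 4/5) → (13/5, 9/5); (34/5, -13/5) → (19/5, -8/5); (-1/5, -18/5) → (-16/5, -13/5)
T4 rotate counter-clockwise with cos θ = -12/13, sin θ = 5/13: (28/5, 4/5) → (-356/65, 92/65); (-1/5, 7/5) → (-23/65, -89/65); (13/5, 9/5) → (-201/65, -43/65); (19/5, -8/5) → (-188/65, 191/65); (-16/5, -13/5) → (257/65, 76/65)
T5 scale by (-2, 3): (-356/65, 92/65) → (712/65, 276/65); (-23/65, -89/65) → (46/65, -267/65); (-201/65, -43/65) → (402/65, -129/65); (-188/65, 191/65) → (376/65, 573/65); (257/65, 76/65) → (-514/65, 228/65)
T6 reflect across x = 0: (712/65, 276/65) → (-712/65, 276/65); (46/65, -267/65) → (-46/65, -267/65); (402/65, -129/65) → (-402/65, -129/65); (376/65, 573/65) → (-376/65, 573/65); (-514/65, 228/65) → (514/65, 228/65)

image vertices: (-712/65, 276/65), (-46/65, -267/65), (-402/65, -129/65), (-376/65, 573/65), (514/65, 228/65)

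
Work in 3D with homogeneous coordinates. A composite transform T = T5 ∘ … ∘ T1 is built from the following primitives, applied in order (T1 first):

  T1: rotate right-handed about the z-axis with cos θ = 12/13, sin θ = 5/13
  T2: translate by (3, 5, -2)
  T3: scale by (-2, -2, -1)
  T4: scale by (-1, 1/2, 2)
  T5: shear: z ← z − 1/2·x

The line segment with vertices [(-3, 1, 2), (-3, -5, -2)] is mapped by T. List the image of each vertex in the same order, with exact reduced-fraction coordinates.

T1 rotate right-handed about the z-axis with cos θ = 12/13, sin θ = 5/13: (-3, 1, 2) → (-41/13, -3/13, 2); (-3, -5, -2) → (-11/13, -75/13, -2)
T2 translate by (3, 5, -2): (-41/13, -3/13, 2) → (-2/13, 62/13, 0); (-11/13, -75/13, -2) → (28/13, -10/13, -4)
T3 scale by (-2, -2, -1): (-2/13, 62/13, 0) → (4/13, -124/13, 0); (28/13, -10/13, -4) → (-56/13, 20/13, 4)
T4 scale by (-1, 1/2, 2): (4/13, -124/13, 0) → (-4/13, -62/13, 0); (-56/13, 20/13, 4) → (56/13, 10/13, 8)
T5 shear: z ← z − 1/2·x: (-4/13, -62/13, 0) → (-4/13, -62/13, 2/13); (56/13, 10/13, 8) → (56/13, 10/13, 76/13)

image vertices: (-4/13, -62/13, 2/13), (56/13, 10/13, 76/13)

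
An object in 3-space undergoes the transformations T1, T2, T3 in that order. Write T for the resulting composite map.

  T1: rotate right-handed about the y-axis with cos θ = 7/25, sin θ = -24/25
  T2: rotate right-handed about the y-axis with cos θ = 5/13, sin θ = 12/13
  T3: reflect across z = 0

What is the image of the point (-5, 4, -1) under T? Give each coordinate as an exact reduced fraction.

T1 rotate right-handed about the y-axis with cos θ = 7/25, sin θ = -24/25: (-5, 4, -1) → (-11/25, 4, -127/25)
T2 rotate right-handed about the y-axis with cos θ = 5/13, sin θ = 12/13: (-11/25, 4, -127/25) → (-1579/325, 4, -503/325)
T3 reflect across z = 0: (-1579/325, 4, -503/325) → (-1579/325, 4, 503/325)

T(p) = (-1579/325, 4, 503/325)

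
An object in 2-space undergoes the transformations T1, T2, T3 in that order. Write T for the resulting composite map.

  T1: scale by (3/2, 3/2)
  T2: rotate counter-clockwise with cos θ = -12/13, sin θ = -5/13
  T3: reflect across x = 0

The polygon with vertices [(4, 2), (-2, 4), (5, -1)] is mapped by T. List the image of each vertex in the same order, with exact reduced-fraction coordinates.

T1 scale by (3/2, 3/2): (4, 2) → (6, 3); (-2, 4) → (-3, 6); (5, -1) → (15/2, -3/2)
T2 rotate counter-clockwise with cos θ = -12/13, sin θ = -5/13: (6, 3) → (-57/13, -66/13); (-3, 6) → (66/13, -57/13); (15/2, -3/2) → (-15/2, -3/2)
T3 reflect across x = 0: (-57/13, -66/13) → (57/13, -66/13); (66/13, -57/13) → (-66/13, -57/13); (-15/2, -3/2) → (15/2, -3/2)

image vertices: (57/13, -66/13), (-66/13, -57/13), (15/2, -3/2)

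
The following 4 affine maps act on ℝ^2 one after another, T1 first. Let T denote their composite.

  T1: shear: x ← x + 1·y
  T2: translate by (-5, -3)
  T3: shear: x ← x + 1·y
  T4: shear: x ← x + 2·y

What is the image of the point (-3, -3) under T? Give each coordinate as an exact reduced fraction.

T1 shear: x ← x + 1·y: (-3, -3) → (-6, -3)
T2 translate by (-5, -3): (-6, -3) → (-11, -6)
T3 shear: x ← x + 1·y: (-11, -6) → (-17, -6)
T4 shear: x ← x + 2·y: (-17, -6) → (-29, -6)

T(p) = (-29, -6)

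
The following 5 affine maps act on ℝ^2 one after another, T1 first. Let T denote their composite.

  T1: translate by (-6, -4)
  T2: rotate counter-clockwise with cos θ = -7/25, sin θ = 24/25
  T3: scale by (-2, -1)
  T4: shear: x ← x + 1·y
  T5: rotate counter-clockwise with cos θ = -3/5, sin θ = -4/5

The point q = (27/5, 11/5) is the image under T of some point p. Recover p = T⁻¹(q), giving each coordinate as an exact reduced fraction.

p = (2, 1)

T1 = [1 0 -6; 0 1 -4; 0 0 1]
T2·T1 = [-7/25 -24/25 138/25; 24/25 -7/25 -116/25; 0 0 1]
T3·…·T1 = [14/25 48/25 -276/25; -24/25 7/25 116/25; 0 0 1]
T4·…·T1 = [-2/5 11/5 -32/5; -24/25 7/25 116/25; 0 0 1]
T5·…·T1 = [-66/125 -137/125 944/125; 112/125 -241/125 292/125; 0 0 1]
det M = 2; M⁻¹ = [-241/250 137/250 6; -56/125 -33/125 4; 0 0 1]
M⁻¹ · (27/5, 11/5)ᵀ = (2, 1)ᵀ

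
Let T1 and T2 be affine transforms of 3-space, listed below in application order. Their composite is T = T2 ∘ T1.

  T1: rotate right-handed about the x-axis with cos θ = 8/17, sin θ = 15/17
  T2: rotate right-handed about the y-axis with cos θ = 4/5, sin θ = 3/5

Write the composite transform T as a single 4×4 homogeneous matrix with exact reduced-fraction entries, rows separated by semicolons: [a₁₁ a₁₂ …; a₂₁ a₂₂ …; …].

T = [4/5 9/17 24/85 0; 0 8/17 -15/17 0; -3/5 12/17 32/85 0; 0 0 0 1]

T1 = [1 0 0 0; 0 8/17 -15/17 0; 0 15/17 8/17 0; 0 0 0 1]
T2·T1 = [4/5 9/17 24/85 0; 0 8/17 -15/17 0; -3/5 12/17 32/85 0; 0 0 0 1]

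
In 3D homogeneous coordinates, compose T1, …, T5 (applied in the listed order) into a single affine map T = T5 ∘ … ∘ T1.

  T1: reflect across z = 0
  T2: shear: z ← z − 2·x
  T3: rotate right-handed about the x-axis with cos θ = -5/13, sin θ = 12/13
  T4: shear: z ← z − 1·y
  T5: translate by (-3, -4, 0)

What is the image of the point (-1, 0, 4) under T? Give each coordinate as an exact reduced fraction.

T1 reflect across z = 0: (-1, 0, 4) → (-1, 0, -4)
T2 shear: z ← z − 2·x: (-1, 0, -4) → (-1, 0, -2)
T3 rotate right-handed about the x-axis with cos θ = -5/13, sin θ = 12/13: (-1, 0, -2) → (-1, 24/13, 10/13)
T4 shear: z ← z − 1·y: (-1, 24/13, 10/13) → (-1, 24/13, -14/13)
T5 translate by (-3, -4, 0): (-1, 24/13, -14/13) → (-4, -28/13, -14/13)

T(p) = (-4, -28/13, -14/13)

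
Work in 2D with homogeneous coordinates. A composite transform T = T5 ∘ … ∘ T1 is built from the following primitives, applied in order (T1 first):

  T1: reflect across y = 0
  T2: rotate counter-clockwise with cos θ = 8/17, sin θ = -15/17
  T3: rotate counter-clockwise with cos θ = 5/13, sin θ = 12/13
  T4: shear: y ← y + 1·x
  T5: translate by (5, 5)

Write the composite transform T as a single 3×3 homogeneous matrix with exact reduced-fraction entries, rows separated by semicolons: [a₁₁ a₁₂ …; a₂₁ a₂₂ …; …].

T1 = [1 0 0; 0 -1 0; 0 0 1]
T2·T1 = [8/17 -15/17 0; -15/17 -8/17 0; 0 0 1]
T3·…·T1 = [220/221 21/221 0; 21/221 -220/221 0; 0 0 1]
T4·…·T1 = [220/221 21/221 0; 241/221 -199/221 0; 0 0 1]
T5·…·T1 = [220/221 21/221 5; 241/221 -199/221 5; 0 0 1]

T = [220/221 21/221 5; 241/221 -199/221 5; 0 0 1]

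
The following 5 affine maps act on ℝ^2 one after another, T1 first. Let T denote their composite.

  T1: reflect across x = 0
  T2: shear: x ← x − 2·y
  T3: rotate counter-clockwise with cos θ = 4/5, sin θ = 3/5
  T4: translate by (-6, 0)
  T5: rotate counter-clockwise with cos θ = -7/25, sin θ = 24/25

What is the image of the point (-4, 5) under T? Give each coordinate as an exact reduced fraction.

T1 reflect across x = 0: (-4, 5) → (4, 5)
T2 shear: x ← x − 2·y: (4, 5) → (-6, 5)
T3 rotate counter-clockwise with cos θ = 4/5, sin θ = 3/5: (-6, 5) → (-39/5, 2/5)
T4 translate by (-6, 0): (-39/5, 2/5) → (-69/5, 2/5)
T5 rotate counter-clockwise with cos θ = -7/25, sin θ = 24/25: (-69/5, 2/5) → (87/25, -334/25)

T(p) = (87/25, -334/25)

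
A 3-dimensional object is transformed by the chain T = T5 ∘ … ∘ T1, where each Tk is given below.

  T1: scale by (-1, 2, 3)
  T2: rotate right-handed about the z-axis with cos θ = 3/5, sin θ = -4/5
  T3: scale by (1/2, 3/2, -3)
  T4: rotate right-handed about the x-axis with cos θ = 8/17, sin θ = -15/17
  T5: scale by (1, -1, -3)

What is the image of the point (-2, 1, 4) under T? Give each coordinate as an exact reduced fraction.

T1 scale by (-1, 2, 3): (-2, 1, 4) → (2, 2, 12)
T2 rotate right-handed about the z-axis with cos θ = 3/5, sin θ = -4/5: (2, 2, 12) → (14/5, -2/5, 12)
T3 scale by (1/2, 3/2, -3): (14/5, -2/5, 12) → (7/5, -3/5, -36)
T4 rotate right-handed about the x-axis with cos θ = 8/17, sin θ = -15/17: (7/5, -3/5, -36) → (7/5, -2724/85, -279/17)
T5 scale by (1, -1, -3): (7/5, -2724/85, -279/17) → (7/5, 2724/85, 837/17)

T(p) = (7/5, 2724/85, 837/17)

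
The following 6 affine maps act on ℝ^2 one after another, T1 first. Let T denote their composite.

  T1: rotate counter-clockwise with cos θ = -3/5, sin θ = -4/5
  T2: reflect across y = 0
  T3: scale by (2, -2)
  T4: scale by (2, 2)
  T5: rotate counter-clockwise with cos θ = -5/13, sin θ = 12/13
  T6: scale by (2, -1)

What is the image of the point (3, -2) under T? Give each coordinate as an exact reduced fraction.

T1 rotate counter-clockwise with cos θ = -3/5, sin θ = -4/5: (3, -2) → (-17/5, -6/5)
T2 reflect across y = 0: (-17/5, -6/5) → (-17/5, 6/5)
T3 scale by (2, -2): (-17/5, 6/5) → (-34/5, -12/5)
T4 scale by (2, 2): (-34/5, -12/5) → (-68/5, -24/5)
T5 rotate counter-clockwise with cos θ = -5/13, sin θ = 12/13: (-68/5, -24/5) → (628/65, -696/65)
T6 scale by (2, -1): (628/65, -696/65) → (1256/65, 696/65)

T(p) = (1256/65, 696/65)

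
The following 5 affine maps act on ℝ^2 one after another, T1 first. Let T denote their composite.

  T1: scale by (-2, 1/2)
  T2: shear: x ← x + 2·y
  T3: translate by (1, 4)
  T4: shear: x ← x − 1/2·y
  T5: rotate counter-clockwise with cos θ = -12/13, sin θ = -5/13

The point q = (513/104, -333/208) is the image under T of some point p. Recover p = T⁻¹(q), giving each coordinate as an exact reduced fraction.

T1 = [-2 0 0; 0 1/2 0; 0 0 1]
T2·T1 = [-2 1 0; 0 1/2 0; 0 0 1]
T3·…·T1 = [-2 1 1; 0 1/2 4; 0 0 1]
T4·…·T1 = [-2 3/4 -1; 0 1/2 4; 0 0 1]
T5·…·T1 = [24/13 -1/2 32/13; 10/13 -3/4 -43/13; 0 0 1]
det M = -1; M⁻¹ = [3/4 -1/2 -7/2; 10/13 -24/13 -8; 0 0 1]
M⁻¹ · (513/104, -333/208)ᵀ = (1, -5/4)ᵀ

p = (1, -5/4)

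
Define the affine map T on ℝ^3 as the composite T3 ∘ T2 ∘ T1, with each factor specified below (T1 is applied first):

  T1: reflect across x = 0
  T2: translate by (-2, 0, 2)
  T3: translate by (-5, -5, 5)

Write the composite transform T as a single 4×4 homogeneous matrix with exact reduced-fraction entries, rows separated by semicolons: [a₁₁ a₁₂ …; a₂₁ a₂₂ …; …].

T = [-1 0 0 -7; 0 1 0 -5; 0 0 1 7; 0 0 0 1]

T1 = [-1 0 0 0; 0 1 0 0; 0 0 1 0; 0 0 0 1]
T2·T1 = [-1 0 0 -2; 0 1 0 0; 0 0 1 2; 0 0 0 1]
T3·…·T1 = [-1 0 0 -7; 0 1 0 -5; 0 0 1 7; 0 0 0 1]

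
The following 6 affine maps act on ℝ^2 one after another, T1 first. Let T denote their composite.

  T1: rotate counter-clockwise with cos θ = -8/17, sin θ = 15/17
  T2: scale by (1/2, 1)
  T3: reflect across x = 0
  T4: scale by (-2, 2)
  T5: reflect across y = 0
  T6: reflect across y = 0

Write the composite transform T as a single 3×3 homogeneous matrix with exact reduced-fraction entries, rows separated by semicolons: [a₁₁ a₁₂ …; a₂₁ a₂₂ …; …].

T1 = [-8/17 -15/17 0; 15/17 -8/17 0; 0 0 1]
T2·T1 = [-4/17 -15/34 0; 15/17 -8/17 0; 0 0 1]
T3·…·T1 = [4/17 15/34 0; 15/17 -8/17 0; 0 0 1]
T4·…·T1 = [-8/17 -15/17 0; 30/17 -16/17 0; 0 0 1]
T5·…·T1 = [-8/17 -15/17 0; -30/17 16/17 0; 0 0 1]
T6·…·T1 = [-8/17 -15/17 0; 30/17 -16/17 0; 0 0 1]

T = [-8/17 -15/17 0; 30/17 -16/17 0; 0 0 1]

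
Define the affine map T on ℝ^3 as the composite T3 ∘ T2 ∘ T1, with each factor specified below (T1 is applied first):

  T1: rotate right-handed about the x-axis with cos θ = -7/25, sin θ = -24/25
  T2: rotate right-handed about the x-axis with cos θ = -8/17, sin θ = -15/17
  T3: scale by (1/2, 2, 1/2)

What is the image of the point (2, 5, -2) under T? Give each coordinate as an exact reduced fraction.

T(p) = (1, -1852/425, 2093/850)

T1 rotate right-handed about the x-axis with cos θ = -7/25, sin θ = -24/25: (2, 5, -2) → (2, -83/25, -106/25)
T2 rotate right-handed about the x-axis with cos θ = -8/17, sin θ = -15/17: (2, -83/25, -106/25) → (2, -926/425, 2093/425)
T3 scale by (1/2, 2, 1/2): (2, -926/425, 2093/425) → (1, -1852/425, 2093/850)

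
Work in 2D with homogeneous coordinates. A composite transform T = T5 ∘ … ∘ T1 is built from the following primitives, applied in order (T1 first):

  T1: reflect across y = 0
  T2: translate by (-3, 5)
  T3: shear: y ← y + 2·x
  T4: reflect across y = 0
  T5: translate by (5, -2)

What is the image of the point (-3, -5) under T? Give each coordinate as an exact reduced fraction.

T(p) = (-1, 0)

T1 reflect across y = 0: (-3, -5) → (-3, 5)
T2 translate by (-3, 5): (-3, 5) → (-6, 10)
T3 shear: y ← y + 2·x: (-6, 10) → (-6, -2)
T4 reflect across y = 0: (-6, -2) → (-6, 2)
T5 translate by (5, -2): (-6, 2) → (-1, 0)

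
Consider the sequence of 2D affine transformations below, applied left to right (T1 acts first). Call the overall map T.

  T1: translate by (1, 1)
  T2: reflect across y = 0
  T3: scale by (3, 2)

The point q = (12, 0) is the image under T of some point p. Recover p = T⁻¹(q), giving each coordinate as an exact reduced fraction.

T1 = [1 0 1; 0 1 1; 0 0 1]
T2·T1 = [1 0 1; 0 -1 -1; 0 0 1]
T3·…·T1 = [3 0 3; 0 -2 -2; 0 0 1]
det M = -6; M⁻¹ = [1/3 0 -1; 0 -1/2 -1; 0 0 1]
M⁻¹ · (12, 0)ᵀ = (3, -1)ᵀ

p = (3, -1)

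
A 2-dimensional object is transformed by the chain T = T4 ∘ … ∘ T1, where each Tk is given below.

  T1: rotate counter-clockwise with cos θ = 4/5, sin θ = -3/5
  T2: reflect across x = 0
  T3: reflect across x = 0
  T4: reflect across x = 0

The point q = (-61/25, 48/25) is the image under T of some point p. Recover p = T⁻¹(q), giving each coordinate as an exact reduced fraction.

T1 = [4/5 3/5 0; -3/5 4/5 0; 0 0 1]
T2·T1 = [-4/5 -3/5 0; -3/5 4/5 0; 0 0 1]
T3·…·T1 = [4/5 3/5 0; -3/5 4/5 0; 0 0 1]
T4·…·T1 = [-4/5 -3/5 0; -3/5 4/5 0; 0 0 1]
det M = -1; M⁻¹ = [-4/5 -3/5 0; -3/5 4/5 0; 0 0 1]
M⁻¹ · (-61/25, 48/25)ᵀ = (4/5, 3)ᵀ

p = (4/5, 3)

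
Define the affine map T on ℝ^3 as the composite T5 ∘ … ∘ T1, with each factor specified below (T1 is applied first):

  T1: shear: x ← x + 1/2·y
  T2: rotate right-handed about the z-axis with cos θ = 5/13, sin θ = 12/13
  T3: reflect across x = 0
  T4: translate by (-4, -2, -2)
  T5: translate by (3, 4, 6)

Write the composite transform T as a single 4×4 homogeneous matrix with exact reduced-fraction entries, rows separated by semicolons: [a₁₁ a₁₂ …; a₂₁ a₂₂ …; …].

T1 = [1 1/2 0 0; 0 1 0 0; 0 0 1 0; 0 0 0 1]
T2·T1 = [5/13 -19/26 0 0; 12/13 11/13 0 0; 0 0 1 0; 0 0 0 1]
T3·…·T1 = [-5/13 19/26 0 0; 12/13 11/13 0 0; 0 0 1 0; 0 0 0 1]
T4·…·T1 = [-5/13 19/26 0 -4; 12/13 11/13 0 -2; 0 0 1 -2; 0 0 0 1]
T5·…·T1 = [-5/13 19/26 0 -1; 12/13 11/13 0 2; 0 0 1 4; 0 0 0 1]

T = [-5/13 19/26 0 -1; 12/13 11/13 0 2; 0 0 1 4; 0 0 0 1]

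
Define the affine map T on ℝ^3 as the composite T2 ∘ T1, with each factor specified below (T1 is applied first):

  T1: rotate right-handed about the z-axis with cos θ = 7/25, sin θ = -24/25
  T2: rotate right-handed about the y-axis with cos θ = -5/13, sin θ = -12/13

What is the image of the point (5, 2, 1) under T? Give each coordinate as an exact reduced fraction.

T(p) = (-11/5, -106/25, 67/25)

T1 rotate right-handed about the z-axis with cos θ = 7/25, sin θ = -24/25: (5, 2, 1) → (83/25, -106/25, 1)
T2 rotate right-handed about the y-axis with cos θ = -5/13, sin θ = -12/13: (83/25, -106/25, 1) → (-11/5, -106/25, 67/25)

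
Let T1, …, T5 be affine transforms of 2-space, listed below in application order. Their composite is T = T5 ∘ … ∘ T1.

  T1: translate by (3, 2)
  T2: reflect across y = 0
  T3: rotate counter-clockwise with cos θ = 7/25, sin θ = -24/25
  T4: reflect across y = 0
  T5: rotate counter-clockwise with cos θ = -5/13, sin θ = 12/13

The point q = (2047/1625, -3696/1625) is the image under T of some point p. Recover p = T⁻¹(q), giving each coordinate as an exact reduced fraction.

T1 = [1 0 3; 0 1 2; 0 0 1]
T2·T1 = [1 0 3; 0 -1 -2; 0 0 1]
T3·…·T1 = [7/25 -24/25 -27/25; -24/25 -7/25 -86/25; 0 0 1]
T4·…·T1 = [7/25 -24/25 -27/25; 24/25 7/25 86/25; 0 0 1]
T5·…·T1 = [-323/325 36/325 -69/25; -36/325 -323/325 -58/25; 0 0 1]
det M = 1; M⁻¹ = [-323/325 -36/325 -3; 36/325 -323/325 -2; 0 0 1]
M⁻¹ · (2047/1625, -3696/1625)ᵀ = (-4, 2/5)ᵀ

p = (-4, 2/5)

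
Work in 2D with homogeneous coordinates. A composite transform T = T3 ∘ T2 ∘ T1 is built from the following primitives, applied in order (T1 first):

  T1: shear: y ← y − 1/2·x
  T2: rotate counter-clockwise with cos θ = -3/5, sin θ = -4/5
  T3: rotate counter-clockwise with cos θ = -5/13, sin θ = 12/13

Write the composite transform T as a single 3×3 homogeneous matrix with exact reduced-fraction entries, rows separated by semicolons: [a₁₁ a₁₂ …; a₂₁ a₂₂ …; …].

T = [11/13 16/65 0; -19/26 63/65 0; 0 0 1]

T1 = [1 0 0; -1/2 1 0; 0 0 1]
T2·T1 = [-1 4/5 0; -1/2 -3/5 0; 0 0 1]
T3·…·T1 = [11/13 16/65 0; -19/26 63/65 0; 0 0 1]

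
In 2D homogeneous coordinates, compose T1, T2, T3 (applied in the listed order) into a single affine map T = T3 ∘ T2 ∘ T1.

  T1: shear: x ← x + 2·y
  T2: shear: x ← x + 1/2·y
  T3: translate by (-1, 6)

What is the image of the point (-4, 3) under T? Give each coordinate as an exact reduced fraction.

T(p) = (5/2, 9)

T1 shear: x ← x + 2·y: (-4, 3) → (2, 3)
T2 shear: x ← x + 1/2·y: (2, 3) → (7/2, 3)
T3 translate by (-1, 6): (7/2, 3) → (5/2, 9)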